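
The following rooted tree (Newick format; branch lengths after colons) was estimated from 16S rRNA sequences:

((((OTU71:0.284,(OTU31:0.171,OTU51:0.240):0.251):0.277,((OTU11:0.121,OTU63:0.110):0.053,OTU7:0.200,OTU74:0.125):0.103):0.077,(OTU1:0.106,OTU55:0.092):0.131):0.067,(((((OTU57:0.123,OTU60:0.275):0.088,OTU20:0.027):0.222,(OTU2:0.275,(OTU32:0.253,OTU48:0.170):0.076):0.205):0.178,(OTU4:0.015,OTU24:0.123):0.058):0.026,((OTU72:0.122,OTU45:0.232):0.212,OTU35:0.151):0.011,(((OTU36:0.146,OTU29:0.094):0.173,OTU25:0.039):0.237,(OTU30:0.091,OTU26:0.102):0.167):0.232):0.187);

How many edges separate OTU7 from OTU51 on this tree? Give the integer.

5

The MRCA of OTU7 and OTU51 is the node subtending ((OTU71,(OTU31,OTU51)),((OTU11,OTU63),OTU7,OTU74)).
From OTU7 up to that node: 2 branches. From OTU51 up to the same node: 3 branches. Total: 2 + 3 = 5.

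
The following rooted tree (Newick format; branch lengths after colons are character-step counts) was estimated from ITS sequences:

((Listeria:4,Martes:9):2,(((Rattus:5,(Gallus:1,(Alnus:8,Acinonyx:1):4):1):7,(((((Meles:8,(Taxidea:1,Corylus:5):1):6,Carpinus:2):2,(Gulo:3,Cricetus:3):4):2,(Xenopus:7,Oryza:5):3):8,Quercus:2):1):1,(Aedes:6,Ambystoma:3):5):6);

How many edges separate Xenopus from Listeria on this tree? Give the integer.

8

The MRCA of Xenopus and Listeria is the root of the tree.
From Xenopus up to that node: 6 branches. From Listeria up to the same node: 2 branches. Total: 6 + 2 = 8.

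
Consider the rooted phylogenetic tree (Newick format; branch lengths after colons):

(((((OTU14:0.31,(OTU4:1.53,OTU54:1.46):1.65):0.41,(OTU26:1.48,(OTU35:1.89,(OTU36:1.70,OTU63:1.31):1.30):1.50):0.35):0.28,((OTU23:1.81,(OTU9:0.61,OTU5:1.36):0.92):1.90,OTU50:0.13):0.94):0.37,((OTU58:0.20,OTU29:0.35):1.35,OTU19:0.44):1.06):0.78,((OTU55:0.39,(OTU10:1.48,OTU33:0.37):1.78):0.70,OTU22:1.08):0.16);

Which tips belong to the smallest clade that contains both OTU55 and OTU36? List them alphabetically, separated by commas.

OTU10, OTU14, OTU19, OTU22, OTU23, OTU26, OTU29, OTU33, OTU35, OTU36, OTU4, OTU5, OTU50, OTU54, OTU55, OTU58, OTU63, OTU9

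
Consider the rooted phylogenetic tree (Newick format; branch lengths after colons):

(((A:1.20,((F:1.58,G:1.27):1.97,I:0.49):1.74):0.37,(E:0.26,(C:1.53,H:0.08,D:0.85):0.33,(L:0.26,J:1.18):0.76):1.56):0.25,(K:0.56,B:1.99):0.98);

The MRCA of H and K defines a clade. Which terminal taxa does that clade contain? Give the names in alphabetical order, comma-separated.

Tracing H: it sits inside (C,H,D).
Tracing K: it sits inside (K,B).
The smallest clade enclosing both is the whole tree (their MRCA is the root), so the answer is all 12 tips in alphabetical order.

A, B, C, D, E, F, G, H, I, J, K, L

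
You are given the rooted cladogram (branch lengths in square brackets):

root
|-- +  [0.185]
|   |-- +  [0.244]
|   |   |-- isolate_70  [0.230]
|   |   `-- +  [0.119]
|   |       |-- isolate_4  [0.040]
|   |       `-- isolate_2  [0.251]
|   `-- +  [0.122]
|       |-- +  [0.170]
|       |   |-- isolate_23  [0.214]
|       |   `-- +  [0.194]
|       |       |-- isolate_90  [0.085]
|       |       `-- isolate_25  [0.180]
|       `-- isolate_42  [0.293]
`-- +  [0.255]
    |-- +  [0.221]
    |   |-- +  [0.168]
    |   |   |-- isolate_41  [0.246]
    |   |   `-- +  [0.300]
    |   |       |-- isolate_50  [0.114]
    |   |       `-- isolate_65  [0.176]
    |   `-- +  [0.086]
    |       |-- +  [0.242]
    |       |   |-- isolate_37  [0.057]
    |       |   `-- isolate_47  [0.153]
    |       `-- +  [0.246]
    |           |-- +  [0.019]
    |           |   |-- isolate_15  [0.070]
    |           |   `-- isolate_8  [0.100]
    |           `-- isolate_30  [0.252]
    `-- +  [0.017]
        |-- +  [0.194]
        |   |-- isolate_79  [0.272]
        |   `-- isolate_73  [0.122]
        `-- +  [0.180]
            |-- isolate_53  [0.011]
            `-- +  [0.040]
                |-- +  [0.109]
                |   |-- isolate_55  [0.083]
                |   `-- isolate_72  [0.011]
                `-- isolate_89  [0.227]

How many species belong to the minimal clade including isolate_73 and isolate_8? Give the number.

The MRCA of isolate_73 and isolate_8 is the node subtending (((isolate_41,(isolate_50,isolate_65)),((isolate_37,isolate_47),((isolate_15,isolate_8),isolate_30))),((isolate_79,isolate_73),(isolate_53,((isolate_55,isolate_72),isolate_89)))).
That clade contains 14 terminal taxa: isolate_15, isolate_30, isolate_37, isolate_41, isolate_47, isolate_50, isolate_53, isolate_55, isolate_65, isolate_72, isolate_73, isolate_79, isolate_8, isolate_89.

14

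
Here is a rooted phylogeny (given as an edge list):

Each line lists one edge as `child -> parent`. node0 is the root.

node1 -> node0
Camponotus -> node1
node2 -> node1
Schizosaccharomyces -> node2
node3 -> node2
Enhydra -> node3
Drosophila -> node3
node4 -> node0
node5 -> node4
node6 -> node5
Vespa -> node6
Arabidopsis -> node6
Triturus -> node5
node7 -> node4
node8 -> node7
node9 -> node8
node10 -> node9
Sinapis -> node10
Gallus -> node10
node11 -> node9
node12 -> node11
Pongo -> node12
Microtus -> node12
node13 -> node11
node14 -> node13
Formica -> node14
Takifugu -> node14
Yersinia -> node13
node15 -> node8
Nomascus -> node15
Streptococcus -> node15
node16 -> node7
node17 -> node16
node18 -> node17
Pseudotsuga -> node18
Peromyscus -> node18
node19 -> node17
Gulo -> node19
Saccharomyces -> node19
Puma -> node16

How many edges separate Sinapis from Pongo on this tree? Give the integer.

5

The MRCA of Sinapis and Pongo is the node subtending ((Sinapis,Gallus),((Pongo,Microtus),((Formica,Takifugu),Yersinia))).
From Sinapis up to that node: 2 branches. From Pongo up to the same node: 3 branches. Total: 2 + 3 = 5.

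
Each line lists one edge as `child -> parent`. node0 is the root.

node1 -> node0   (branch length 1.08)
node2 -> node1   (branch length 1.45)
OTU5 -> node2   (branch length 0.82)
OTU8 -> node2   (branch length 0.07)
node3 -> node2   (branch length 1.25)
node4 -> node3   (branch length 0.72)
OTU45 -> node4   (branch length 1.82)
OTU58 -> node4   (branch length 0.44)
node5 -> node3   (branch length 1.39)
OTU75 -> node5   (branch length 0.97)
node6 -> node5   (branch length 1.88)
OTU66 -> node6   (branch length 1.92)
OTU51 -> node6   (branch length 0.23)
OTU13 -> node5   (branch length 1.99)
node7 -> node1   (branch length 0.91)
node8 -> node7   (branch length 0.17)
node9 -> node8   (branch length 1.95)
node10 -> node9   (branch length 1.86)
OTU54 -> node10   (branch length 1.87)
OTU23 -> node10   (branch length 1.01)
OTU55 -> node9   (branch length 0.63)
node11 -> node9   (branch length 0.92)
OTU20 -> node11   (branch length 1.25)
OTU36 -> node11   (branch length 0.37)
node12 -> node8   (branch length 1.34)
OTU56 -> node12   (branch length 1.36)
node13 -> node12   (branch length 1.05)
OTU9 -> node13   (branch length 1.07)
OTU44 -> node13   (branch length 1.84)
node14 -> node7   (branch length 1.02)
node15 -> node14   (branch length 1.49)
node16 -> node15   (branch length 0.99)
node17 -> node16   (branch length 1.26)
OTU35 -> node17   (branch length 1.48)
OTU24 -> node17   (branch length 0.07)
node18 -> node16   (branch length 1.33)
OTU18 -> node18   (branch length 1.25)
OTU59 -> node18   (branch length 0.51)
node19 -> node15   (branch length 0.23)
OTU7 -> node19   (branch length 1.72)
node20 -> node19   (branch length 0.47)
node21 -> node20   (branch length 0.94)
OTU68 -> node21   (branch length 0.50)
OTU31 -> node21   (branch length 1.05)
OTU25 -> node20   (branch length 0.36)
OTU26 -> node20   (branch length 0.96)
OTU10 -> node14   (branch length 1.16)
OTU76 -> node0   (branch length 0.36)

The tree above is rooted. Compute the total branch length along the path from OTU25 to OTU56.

The path runs OTU25 → … → MRCA → … → OTU56; the MRCA is the node subtending ((((OTU54,OTU23),OTU55,(OTU20,OTU36)),(OTU56,(OTU9,OTU44))),((((OTU35,OTU24),(OTU18,OTU59)),(OTU7,((OTU68,OTU31),OTU25,OTU26))),OTU10)).
Branch lengths along that path: 0.36 + 0.47 + 0.23 + 1.49 + 1.02 + 0.17 + 1.34 + 1.36 = 6.44.

6.44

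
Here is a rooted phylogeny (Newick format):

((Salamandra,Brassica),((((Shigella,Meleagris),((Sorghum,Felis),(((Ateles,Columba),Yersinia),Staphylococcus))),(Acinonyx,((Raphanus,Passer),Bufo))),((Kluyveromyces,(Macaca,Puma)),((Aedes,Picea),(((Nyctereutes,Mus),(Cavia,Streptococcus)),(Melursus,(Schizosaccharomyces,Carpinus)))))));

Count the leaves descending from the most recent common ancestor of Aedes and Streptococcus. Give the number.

The MRCA of Aedes and Streptococcus is the node subtending ((Aedes,Picea),(((Nyctereutes,Mus),(Cavia,Streptococcus)),(Melursus,(Schizosaccharomyces,Carpinus)))).
That clade contains 9 terminal taxa: Aedes, Carpinus, Cavia, Melursus, Mus, Nyctereutes, Picea, Schizosaccharomyces, Streptococcus.

9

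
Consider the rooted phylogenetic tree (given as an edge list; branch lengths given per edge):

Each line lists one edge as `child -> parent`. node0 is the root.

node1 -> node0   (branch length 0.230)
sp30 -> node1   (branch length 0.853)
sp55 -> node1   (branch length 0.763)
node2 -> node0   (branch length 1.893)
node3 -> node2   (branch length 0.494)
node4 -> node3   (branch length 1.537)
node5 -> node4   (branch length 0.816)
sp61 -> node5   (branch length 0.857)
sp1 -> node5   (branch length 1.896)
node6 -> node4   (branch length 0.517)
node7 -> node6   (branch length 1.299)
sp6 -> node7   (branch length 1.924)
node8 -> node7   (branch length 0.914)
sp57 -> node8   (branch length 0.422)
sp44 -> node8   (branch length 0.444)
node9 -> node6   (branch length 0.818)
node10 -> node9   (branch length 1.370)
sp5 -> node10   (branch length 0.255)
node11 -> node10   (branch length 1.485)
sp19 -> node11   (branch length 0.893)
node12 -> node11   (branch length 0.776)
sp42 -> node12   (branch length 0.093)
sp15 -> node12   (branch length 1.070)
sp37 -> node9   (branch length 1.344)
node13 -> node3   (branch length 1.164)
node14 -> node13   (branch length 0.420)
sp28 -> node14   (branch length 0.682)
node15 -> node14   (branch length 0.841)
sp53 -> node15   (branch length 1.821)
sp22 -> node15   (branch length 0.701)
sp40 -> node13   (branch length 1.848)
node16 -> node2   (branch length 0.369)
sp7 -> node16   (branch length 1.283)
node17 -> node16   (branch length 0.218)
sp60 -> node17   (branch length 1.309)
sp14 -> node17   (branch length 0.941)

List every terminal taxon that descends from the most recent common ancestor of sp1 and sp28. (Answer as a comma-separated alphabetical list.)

Tracing sp1: it sits inside (sp61,sp1).
Tracing sp28: it sits inside (sp28,(sp53,sp22)).
The smallest clade enclosing both is (((sp61,sp1),((sp6,(sp57,sp44)),((sp5,(sp19,(sp42,sp15))),sp37))),((sp28,(sp53,sp22)),sp40)); the answer is its 14 terminal taxa in alphabetical order.

sp1, sp15, sp19, sp22, sp28, sp37, sp40, sp42, sp44, sp5, sp53, sp57, sp6, sp61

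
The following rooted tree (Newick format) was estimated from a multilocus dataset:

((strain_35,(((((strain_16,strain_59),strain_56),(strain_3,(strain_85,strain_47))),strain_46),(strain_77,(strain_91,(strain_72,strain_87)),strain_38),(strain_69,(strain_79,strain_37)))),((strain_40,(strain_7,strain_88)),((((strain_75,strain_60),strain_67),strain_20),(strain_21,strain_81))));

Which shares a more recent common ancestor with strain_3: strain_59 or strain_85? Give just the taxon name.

strain_85

The MRCA of strain_3 and strain_85 subtends (strain_3,(strain_85,strain_47)) (3 taxa).
The MRCA of strain_3 and strain_59 subtends (((strain_16,strain_59),strain_56),(strain_3,(strain_85,strain_47))) (6 taxa).
The first is nested inside the second, so strain_3 shares a more recent common ancestor with strain_85.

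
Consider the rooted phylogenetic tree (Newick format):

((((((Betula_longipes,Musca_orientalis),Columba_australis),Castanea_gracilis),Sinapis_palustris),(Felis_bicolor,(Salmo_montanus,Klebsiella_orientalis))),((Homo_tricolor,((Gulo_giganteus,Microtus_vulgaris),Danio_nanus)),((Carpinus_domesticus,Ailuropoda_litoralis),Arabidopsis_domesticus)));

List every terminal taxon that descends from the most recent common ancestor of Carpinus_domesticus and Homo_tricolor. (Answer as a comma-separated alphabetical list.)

Tracing Carpinus_domesticus: it sits inside (Carpinus_domesticus,Ailuropoda_litoralis).
Tracing Homo_tricolor: it sits inside (Homo_tricolor,((Gulo_giganteus,Microtus_vulgaris),Danio_nanus)).
The smallest clade enclosing both is ((Homo_tricolor,((Gulo_giganteus,Microtus_vulgaris),Danio_nanus)),((Carpinus_domesticus,Ailuropoda_litoralis),Arabidopsis_domesticus)); the answer is its 7 terminal taxa in alphabetical order.

Ailuropoda_litoralis, Arabidopsis_domesticus, Carpinus_domesticus, Danio_nanus, Gulo_giganteus, Homo_tricolor, Microtus_vulgaris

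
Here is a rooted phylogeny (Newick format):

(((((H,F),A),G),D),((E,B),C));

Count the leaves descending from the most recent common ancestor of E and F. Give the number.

The MRCA of E and F is the root, so the clade is the entire tree.
That clade contains 8 terminal taxa: A, B, C, D, E, F, G, H.

8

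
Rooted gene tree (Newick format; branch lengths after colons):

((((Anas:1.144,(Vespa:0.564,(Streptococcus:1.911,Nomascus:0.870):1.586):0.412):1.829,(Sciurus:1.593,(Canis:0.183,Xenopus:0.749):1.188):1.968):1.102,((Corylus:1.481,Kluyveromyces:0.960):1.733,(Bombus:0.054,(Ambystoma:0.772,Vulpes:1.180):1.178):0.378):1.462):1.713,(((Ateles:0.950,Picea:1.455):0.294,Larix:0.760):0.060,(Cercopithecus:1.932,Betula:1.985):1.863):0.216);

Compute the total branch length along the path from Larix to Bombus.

4.643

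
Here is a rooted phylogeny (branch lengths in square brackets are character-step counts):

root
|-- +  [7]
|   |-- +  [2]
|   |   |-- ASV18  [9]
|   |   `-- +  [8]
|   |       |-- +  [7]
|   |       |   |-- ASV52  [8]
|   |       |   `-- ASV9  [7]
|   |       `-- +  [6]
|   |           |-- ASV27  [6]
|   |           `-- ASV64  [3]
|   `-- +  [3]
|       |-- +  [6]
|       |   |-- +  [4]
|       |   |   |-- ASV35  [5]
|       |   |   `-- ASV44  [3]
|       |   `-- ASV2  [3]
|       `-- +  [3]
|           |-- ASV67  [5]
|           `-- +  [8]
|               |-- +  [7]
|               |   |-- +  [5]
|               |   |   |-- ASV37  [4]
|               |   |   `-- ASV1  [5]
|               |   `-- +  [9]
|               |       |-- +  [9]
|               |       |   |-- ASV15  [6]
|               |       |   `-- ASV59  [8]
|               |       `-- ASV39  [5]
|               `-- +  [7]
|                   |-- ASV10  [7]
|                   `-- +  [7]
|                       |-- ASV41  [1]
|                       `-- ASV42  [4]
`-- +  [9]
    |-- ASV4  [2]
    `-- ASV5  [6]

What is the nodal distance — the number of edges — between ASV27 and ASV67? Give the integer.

The MRCA of ASV27 and ASV67 is the node subtending ((ASV18,((ASV52,ASV9),(ASV27,ASV64))),(((ASV35,ASV44),ASV2),(ASV67,(((ASV37,ASV1),((ASV15,ASV59),ASV39)),(ASV10,(ASV41,ASV42)))))).
From ASV27 up to that node: 4 branches. From ASV67 up to the same node: 3 branches. Total: 4 + 3 = 7.

7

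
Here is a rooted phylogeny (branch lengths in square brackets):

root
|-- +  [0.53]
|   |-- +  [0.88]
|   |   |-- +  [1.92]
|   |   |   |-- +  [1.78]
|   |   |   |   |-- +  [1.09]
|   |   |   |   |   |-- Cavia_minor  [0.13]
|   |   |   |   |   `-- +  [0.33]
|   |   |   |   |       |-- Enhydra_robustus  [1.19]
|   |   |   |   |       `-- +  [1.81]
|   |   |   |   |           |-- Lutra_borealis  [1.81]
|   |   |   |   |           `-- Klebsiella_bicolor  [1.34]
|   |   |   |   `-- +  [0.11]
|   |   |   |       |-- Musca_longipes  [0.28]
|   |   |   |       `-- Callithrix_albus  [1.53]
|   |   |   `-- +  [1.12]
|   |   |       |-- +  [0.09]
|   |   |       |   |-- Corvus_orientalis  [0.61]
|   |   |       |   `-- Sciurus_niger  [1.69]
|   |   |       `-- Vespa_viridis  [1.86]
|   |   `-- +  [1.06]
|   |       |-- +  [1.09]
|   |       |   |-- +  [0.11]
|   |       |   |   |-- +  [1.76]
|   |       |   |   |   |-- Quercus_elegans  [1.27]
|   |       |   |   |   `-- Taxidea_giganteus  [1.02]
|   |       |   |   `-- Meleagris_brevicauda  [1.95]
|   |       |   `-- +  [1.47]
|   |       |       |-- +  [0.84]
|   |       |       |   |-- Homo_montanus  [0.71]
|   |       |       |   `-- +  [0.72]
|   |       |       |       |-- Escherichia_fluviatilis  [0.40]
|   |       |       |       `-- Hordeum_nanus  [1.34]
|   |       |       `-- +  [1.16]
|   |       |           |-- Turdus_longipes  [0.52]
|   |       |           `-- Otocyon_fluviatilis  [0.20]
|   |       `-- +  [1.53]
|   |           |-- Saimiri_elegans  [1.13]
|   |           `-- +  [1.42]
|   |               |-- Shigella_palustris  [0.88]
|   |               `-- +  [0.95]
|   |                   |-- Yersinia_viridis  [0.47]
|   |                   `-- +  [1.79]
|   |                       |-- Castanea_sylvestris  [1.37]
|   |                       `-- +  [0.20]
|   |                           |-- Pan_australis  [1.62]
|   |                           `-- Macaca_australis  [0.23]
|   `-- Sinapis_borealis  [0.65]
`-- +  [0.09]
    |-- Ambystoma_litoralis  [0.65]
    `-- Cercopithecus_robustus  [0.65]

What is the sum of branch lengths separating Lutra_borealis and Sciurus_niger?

The path runs Lutra_borealis → … → MRCA → … → Sciurus_niger; the MRCA is the node subtending (((Cavia_minor,(Enhydra_robustus,(Lutra_borealis,Klebsiella_bicolor))),(Musca_longipes,Callithrix_albus)),((Corvus_orientalis,Sciurus_niger),Vespa_viridis)).
Branch lengths along that path: 1.81 + 1.81 + 0.33 + 1.09 + 1.78 + 1.12 + 0.09 + 1.69 = 9.72.

9.72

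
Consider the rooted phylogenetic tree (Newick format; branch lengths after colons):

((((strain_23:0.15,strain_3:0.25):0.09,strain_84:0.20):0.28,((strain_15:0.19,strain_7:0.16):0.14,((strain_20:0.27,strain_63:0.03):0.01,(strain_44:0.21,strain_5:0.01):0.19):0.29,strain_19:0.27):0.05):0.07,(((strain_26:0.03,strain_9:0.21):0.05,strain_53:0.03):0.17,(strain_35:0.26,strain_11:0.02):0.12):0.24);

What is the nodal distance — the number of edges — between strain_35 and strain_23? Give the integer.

7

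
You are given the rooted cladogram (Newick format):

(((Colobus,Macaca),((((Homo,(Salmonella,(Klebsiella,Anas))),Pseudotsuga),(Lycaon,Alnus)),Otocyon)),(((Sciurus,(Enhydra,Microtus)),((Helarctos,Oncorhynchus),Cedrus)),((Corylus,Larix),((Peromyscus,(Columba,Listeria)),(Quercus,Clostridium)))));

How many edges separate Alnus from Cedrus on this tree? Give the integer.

The MRCA of Alnus and Cedrus is the root of the tree.
From Alnus up to that node: 5 branches. From Cedrus up to the same node: 4 branches. Total: 5 + 4 = 9.

9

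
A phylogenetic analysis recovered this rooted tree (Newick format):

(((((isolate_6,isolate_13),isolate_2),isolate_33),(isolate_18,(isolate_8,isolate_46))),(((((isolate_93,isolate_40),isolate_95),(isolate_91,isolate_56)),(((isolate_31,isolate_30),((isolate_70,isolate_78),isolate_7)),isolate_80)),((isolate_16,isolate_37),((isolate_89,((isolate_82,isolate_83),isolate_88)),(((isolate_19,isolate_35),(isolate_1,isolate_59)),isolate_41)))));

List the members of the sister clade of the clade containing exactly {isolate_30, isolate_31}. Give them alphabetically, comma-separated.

isolate_7, isolate_70, isolate_78

The clade containing exactly {isolate_30, isolate_31} attaches to the tree at the node subtending ((isolate_31,isolate_30),((isolate_70,isolate_78),isolate_7)).
The other lineage descending from that same node — the sister group — is ((isolate_70,isolate_78),isolate_7); its 3 tips in alphabetical order are the answer.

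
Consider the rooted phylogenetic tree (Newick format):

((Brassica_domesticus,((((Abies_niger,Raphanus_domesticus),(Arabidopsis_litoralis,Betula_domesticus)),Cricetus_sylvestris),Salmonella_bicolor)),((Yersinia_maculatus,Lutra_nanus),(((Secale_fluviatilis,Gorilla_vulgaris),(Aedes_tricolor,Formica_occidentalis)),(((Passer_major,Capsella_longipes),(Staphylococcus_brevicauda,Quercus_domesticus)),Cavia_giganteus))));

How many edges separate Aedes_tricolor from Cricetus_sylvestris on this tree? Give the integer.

9

The MRCA of Aedes_tricolor and Cricetus_sylvestris is the root of the tree.
From Aedes_tricolor up to that node: 5 branches. From Cricetus_sylvestris up to the same node: 4 branches. Total: 5 + 4 = 9.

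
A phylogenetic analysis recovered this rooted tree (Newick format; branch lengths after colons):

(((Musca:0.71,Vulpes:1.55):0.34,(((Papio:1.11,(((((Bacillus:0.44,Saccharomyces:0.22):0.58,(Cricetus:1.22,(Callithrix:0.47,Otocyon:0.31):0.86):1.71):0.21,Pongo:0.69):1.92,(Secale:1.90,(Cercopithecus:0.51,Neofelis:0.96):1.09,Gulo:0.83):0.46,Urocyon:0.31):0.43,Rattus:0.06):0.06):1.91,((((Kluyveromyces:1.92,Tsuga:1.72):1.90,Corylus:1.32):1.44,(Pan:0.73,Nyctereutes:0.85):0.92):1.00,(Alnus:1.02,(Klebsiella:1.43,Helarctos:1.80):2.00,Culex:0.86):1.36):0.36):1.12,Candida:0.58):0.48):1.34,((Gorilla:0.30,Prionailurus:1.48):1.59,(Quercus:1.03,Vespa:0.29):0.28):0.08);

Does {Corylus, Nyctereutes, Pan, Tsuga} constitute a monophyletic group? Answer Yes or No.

No

The MRCA of the listed taxa subtends (((Kluyveromyces,Tsuga),Corylus),(Pan,Nyctereutes)).
That clade also contains Kluyveromyces, which is not in the proposed group, so the group is not monophyletic.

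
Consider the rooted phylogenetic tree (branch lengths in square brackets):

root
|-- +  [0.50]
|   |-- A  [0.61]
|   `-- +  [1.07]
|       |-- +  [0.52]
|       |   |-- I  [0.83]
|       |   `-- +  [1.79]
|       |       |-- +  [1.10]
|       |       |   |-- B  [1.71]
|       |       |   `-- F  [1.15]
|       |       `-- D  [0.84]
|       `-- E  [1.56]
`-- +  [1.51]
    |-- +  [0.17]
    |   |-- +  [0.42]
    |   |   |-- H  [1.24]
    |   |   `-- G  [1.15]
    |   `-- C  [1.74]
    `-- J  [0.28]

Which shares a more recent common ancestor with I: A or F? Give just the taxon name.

The MRCA of I and F subtends (I,((B,F),D)) (4 taxa).
The MRCA of I and A subtends (A,((I,((B,F),D)),E)) (6 taxa).
The first is nested inside the second, so I shares a more recent common ancestor with F.

F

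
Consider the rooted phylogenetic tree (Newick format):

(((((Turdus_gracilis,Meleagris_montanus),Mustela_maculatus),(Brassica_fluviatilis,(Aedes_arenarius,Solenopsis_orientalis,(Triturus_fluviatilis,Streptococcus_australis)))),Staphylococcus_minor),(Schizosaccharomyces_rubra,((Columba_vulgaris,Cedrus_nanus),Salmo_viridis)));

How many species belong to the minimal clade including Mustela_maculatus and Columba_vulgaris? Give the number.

13

The MRCA of Mustela_maculatus and Columba_vulgaris is the root, so the clade is the entire tree.
That clade contains 13 terminal taxa: Aedes_arenarius, Brassica_fluviatilis, Cedrus_nanus, Columba_vulgaris, Meleagris_montanus, Mustela_maculatus, Salmo_viridis, Schizosaccharomyces_rubra, Solenopsis_orientalis, Staphylococcus_minor, Streptococcus_australis, Triturus_fluviatilis, Turdus_gracilis.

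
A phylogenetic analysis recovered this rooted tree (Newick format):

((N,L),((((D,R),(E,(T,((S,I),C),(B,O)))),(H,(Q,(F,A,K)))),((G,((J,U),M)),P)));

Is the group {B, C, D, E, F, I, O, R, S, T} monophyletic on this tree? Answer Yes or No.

No

The MRCA of the listed taxa subtends (((D,R),(E,(T,((S,I),C),(B,O)))),(H,(Q,(F,A,K)))).
That clade also contains A, H, K, Q, which are not in the proposed group, so the group is not monophyletic.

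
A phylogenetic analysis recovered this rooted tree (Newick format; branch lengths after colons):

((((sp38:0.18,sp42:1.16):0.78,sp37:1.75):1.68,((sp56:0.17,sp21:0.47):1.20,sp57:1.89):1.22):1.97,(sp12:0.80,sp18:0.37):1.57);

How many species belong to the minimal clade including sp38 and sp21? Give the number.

The MRCA of sp38 and sp21 is the node subtending (((sp38,sp42),sp37),((sp56,sp21),sp57)).
That clade contains 6 terminal taxa: sp21, sp37, sp38, sp42, sp56, sp57.

6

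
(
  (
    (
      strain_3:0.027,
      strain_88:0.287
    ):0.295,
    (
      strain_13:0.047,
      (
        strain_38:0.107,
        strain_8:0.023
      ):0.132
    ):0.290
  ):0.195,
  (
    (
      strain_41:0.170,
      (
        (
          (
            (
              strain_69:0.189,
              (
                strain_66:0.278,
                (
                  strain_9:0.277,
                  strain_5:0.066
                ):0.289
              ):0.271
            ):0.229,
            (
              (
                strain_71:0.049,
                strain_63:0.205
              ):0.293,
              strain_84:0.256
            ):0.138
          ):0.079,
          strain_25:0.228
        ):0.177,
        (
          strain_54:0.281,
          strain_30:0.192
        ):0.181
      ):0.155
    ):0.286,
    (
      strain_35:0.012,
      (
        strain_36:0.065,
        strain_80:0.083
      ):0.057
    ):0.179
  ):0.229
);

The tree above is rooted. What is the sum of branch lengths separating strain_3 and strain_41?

The path runs strain_3 → … → MRCA → … → strain_41; the MRCA is the root of the tree.
Branch lengths along that path: 0.027 + 0.295 + 0.195 + 0.229 + 0.286 + 0.170 = 1.202.

1.202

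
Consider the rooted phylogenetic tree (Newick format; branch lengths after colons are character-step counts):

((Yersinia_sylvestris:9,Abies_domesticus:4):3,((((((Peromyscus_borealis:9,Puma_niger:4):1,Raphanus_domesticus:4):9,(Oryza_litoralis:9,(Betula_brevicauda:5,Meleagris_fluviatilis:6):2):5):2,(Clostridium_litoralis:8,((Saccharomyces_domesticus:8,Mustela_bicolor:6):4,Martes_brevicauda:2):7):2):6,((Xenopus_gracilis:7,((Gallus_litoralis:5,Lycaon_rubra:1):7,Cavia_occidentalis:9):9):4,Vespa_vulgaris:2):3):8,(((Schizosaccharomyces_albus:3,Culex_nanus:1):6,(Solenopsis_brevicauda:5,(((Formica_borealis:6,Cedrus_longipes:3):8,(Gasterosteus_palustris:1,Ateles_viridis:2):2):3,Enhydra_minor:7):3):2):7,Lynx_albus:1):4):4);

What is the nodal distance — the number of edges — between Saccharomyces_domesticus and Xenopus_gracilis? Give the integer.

The MRCA of Saccharomyces_domesticus and Xenopus_gracilis is the node subtending (((((Peromyscus_borealis,Puma_niger),Raphanus_domesticus),(Oryza_litoralis,(Betula_brevicauda,Meleagris_fluviatilis))),(Clostridium_litoralis,((Saccharomyces_domesticus,Mustela_bicolor),Martes_brevicauda))),((Xenopus_gracilis,((Gallus_litoralis,Lycaon_rubra),Cavia_occidentalis)),Vespa_vulgaris)).
From Saccharomyces_domesticus up to that node: 5 branches. From Xenopus_gracilis up to the same node: 3 branches. Total: 5 + 3 = 8.

8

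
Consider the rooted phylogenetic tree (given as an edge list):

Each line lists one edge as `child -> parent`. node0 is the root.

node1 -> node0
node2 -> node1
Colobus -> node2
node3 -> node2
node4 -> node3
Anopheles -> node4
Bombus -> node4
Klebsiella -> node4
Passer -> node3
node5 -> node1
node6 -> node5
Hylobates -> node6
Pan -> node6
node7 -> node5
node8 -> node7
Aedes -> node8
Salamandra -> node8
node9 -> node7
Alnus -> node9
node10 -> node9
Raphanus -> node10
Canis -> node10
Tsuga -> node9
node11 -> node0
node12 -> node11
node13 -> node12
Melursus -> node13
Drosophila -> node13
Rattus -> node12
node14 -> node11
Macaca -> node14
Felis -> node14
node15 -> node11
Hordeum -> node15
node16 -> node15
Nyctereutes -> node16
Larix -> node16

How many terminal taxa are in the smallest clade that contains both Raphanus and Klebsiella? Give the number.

13

The MRCA of Raphanus and Klebsiella is the node subtending ((Colobus,((Anopheles,Bombus,Klebsiella),Passer)),((Hylobates,Pan),((Aedes,Salamandra),(Alnus,(Raphanus,Canis),Tsuga)))).
That clade contains 13 terminal taxa: Aedes, Alnus, Anopheles, Bombus, Canis, Colobus, Hylobates, Klebsiella, Pan, Passer, Raphanus, Salamandra, Tsuga.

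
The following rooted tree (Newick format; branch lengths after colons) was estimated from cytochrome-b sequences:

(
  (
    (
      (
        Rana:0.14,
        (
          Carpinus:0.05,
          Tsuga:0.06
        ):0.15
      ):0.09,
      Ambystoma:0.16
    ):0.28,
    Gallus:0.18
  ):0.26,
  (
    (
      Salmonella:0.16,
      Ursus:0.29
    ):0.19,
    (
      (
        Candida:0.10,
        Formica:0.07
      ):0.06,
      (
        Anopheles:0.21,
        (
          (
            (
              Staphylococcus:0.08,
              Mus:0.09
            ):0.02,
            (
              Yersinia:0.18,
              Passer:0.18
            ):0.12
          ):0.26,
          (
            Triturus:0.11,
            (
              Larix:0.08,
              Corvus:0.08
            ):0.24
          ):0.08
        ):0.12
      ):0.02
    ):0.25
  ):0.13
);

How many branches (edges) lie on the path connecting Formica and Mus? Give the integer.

7

The MRCA of Formica and Mus is the node subtending ((Candida,Formica),(Anopheles,(((Staphylococcus,Mus),(Yersinia,Passer)),(Triturus,(Larix,Corvus))))).
From Formica up to that node: 2 branches. From Mus up to the same node: 5 branches. Total: 2 + 5 = 7.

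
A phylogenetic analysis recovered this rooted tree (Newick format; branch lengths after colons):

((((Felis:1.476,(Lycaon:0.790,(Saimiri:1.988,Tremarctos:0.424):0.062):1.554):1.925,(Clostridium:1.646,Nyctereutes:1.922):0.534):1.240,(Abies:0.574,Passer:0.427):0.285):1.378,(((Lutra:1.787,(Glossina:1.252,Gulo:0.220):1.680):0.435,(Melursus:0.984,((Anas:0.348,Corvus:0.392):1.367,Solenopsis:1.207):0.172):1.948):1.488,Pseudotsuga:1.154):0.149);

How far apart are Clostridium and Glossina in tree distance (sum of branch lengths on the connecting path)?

9.802

The path runs Clostridium → … → MRCA → … → Glossina; the MRCA is the root of the tree.
Branch lengths along that path: 1.646 + 0.534 + 1.240 + 1.378 + 0.149 + 1.488 + 0.435 + 1.680 + 1.252 = 9.802.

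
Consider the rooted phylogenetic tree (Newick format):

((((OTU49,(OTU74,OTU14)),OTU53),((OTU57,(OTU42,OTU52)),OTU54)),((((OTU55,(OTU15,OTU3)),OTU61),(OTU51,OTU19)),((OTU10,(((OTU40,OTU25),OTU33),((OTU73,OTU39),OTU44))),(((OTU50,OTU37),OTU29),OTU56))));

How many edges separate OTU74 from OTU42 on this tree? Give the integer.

8

The MRCA of OTU74 and OTU42 is the node subtending (((OTU49,(OTU74,OTU14)),OTU53),((OTU57,(OTU42,OTU52)),OTU54)).
From OTU74 up to that node: 4 branches. From OTU42 up to the same node: 4 branches. Total: 4 + 4 = 8.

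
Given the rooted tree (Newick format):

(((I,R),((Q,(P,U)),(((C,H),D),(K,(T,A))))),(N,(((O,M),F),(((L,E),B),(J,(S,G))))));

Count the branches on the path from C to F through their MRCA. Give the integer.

The MRCA of C and F is the root of the tree.
From C up to that node: 6 branches. From F up to the same node: 4 branches. Total: 6 + 4 = 10.

10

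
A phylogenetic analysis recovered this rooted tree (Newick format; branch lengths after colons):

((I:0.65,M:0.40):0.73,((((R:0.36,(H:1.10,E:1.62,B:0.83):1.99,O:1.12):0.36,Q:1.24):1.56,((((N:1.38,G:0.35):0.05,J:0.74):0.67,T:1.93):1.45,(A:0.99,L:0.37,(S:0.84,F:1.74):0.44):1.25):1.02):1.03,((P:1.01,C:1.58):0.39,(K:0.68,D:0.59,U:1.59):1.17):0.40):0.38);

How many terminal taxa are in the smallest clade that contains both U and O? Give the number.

19

The MRCA of U and O is the node subtending ((((R,(H,E,B),O),Q),((((N,G),J),T),(A,L,(S,F)))),((P,C),(K,D,U))).
That clade contains 19 terminal taxa: A, B, C, D, E, F, G, H, J, K, L, N, O, P, Q, R, S, T, U.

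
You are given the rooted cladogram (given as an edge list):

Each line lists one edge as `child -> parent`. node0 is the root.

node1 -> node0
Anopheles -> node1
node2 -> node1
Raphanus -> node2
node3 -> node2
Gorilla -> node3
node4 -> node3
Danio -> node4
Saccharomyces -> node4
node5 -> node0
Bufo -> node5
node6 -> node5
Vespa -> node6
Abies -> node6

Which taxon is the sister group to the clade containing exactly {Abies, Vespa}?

The clade containing exactly {Abies, Vespa} attaches to the tree at the node subtending (Bufo,(Vespa,Abies)).
The other lineage descending from that same node — the sister group — is the single tip Bufo.

Bufo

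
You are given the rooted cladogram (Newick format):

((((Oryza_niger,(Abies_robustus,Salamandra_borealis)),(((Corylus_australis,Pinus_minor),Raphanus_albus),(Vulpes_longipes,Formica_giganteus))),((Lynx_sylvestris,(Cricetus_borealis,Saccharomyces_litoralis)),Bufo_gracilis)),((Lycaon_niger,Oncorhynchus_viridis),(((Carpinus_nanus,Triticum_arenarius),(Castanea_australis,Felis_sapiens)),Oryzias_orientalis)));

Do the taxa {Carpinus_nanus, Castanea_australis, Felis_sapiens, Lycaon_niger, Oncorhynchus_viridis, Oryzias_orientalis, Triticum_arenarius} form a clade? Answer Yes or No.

Yes

The most recent common ancestor of these taxa subtends ((Lycaon_niger,Oncorhynchus_viridis),(((Carpinus_nanus,Triticum_arenarius),(Castanea_australis,Felis_sapiens)),Oryzias_orientalis)).
That clade has exactly 7 tips — every listed taxon and nothing else — so the group is monophyletic.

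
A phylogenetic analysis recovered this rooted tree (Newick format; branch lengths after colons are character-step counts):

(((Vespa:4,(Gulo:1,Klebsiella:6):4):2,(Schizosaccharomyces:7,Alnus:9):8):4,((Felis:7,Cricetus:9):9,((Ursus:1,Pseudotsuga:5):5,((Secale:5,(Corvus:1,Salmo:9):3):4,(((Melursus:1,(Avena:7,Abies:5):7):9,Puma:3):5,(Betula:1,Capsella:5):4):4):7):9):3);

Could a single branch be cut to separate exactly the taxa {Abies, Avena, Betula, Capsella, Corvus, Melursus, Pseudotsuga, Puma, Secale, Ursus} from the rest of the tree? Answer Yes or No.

No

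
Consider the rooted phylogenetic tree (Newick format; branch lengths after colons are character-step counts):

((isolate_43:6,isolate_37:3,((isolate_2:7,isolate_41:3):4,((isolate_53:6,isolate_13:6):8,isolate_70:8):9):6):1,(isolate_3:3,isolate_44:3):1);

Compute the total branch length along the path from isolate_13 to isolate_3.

34

The path runs isolate_13 → … → MRCA → … → isolate_3; the MRCA is the root of the tree.
Branch lengths along that path: 6 + 8 + 9 + 6 + 1 + 1 + 3 = 34.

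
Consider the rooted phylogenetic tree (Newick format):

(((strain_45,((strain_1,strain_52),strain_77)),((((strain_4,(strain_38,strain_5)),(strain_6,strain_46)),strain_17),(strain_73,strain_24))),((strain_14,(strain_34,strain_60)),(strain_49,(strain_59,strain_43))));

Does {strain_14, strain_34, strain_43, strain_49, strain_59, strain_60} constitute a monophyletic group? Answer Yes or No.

Yes

The most recent common ancestor of these taxa subtends ((strain_14,(strain_34,strain_60)),(strain_49,(strain_59,strain_43))).
That clade has exactly 6 tips — every listed taxon and nothing else — so the group is monophyletic.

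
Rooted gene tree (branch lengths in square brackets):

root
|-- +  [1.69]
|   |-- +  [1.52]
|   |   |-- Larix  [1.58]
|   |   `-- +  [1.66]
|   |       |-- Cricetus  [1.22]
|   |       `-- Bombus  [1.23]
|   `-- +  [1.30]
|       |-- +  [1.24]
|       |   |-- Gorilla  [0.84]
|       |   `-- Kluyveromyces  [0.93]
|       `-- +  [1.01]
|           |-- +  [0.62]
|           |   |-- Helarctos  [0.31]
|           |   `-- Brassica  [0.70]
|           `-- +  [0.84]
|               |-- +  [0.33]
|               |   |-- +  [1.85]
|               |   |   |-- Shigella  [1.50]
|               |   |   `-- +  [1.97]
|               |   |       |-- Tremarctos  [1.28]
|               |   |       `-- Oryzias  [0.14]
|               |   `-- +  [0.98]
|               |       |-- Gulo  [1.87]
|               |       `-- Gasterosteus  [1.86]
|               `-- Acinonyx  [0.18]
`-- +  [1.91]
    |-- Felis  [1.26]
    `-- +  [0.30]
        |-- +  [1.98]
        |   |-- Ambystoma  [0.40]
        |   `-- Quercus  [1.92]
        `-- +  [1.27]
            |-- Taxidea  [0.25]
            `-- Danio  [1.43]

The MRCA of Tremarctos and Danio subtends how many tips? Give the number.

The MRCA of Tremarctos and Danio is the root, so the clade is the entire tree.
That clade contains 18 terminal taxa: Acinonyx, Ambystoma, Bombus, Brassica, Cricetus, Danio, Felis, Gasterosteus, Gorilla, Gulo, Helarctos, Kluyveromyces, Larix, Oryzias, Quercus, Shigella, Taxidea, Tremarctos.

18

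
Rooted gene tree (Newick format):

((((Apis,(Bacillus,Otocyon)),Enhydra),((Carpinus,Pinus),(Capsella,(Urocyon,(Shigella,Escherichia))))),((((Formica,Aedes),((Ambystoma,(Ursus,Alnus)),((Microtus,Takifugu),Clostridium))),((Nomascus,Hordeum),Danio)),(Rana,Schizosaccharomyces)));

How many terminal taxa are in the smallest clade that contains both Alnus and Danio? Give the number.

11

The MRCA of Alnus and Danio is the node subtending (((Formica,Aedes),((Ambystoma,(Ursus,Alnus)),((Microtus,Takifugu),Clostridium))),((Nomascus,Hordeum),Danio)).
That clade contains 11 terminal taxa: Aedes, Alnus, Ambystoma, Clostridium, Danio, Formica, Hordeum, Microtus, Nomascus, Takifugu, Ursus.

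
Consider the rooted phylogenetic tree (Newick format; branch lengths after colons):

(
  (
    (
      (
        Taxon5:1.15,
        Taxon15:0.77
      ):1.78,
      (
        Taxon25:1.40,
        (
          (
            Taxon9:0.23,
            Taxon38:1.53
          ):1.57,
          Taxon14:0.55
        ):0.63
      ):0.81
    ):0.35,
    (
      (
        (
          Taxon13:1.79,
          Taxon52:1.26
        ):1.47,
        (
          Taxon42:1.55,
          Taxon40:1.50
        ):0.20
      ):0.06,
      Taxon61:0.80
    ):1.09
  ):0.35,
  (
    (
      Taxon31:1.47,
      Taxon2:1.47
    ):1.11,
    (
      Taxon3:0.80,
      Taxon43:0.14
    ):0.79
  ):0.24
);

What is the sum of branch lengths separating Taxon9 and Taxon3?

The path runs Taxon9 → … → MRCA → … → Taxon3; the MRCA is the root of the tree.
Branch lengths along that path: 0.23 + 1.57 + 0.63 + 0.81 + 0.35 + 0.35 + 0.24 + 0.79 + 0.80 = 5.77.

5.77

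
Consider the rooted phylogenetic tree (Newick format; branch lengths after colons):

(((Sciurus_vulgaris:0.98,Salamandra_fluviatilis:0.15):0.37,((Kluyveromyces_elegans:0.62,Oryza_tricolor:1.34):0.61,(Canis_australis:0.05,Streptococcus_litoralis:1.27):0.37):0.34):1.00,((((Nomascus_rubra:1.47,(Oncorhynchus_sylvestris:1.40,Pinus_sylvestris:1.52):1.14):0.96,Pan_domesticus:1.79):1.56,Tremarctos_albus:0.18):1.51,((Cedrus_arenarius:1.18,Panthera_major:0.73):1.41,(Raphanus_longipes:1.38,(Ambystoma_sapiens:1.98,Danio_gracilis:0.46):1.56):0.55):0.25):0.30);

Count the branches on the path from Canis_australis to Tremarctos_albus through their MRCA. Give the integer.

7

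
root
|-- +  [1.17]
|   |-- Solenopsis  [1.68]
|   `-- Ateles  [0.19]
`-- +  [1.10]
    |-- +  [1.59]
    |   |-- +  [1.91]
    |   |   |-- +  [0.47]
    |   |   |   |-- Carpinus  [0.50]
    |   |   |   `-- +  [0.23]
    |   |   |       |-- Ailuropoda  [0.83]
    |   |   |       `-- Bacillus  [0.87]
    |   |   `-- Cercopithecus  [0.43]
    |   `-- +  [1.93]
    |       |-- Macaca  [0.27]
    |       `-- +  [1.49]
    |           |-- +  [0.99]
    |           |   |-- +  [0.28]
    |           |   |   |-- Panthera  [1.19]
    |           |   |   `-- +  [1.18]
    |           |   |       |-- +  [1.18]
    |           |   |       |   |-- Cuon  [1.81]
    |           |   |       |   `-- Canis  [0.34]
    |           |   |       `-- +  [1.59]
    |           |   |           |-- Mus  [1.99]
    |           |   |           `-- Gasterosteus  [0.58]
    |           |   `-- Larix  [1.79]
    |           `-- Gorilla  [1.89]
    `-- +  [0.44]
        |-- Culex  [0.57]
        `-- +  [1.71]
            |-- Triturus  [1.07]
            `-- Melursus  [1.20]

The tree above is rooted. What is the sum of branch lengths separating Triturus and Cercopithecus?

7.15

The path runs Triturus → … → MRCA → … → Cercopithecus; the MRCA is the node subtending ((((Carpinus,(Ailuropoda,Bacillus)),Cercopithecus),(Macaca,(((Panthera,((Cuon,Canis),(Mus,Gasterosteus))),Larix),Gorilla))),(Culex,(Triturus,Melursus))).
Branch lengths along that path: 1.07 + 1.71 + 0.44 + 1.59 + 1.91 + 0.43 = 7.15.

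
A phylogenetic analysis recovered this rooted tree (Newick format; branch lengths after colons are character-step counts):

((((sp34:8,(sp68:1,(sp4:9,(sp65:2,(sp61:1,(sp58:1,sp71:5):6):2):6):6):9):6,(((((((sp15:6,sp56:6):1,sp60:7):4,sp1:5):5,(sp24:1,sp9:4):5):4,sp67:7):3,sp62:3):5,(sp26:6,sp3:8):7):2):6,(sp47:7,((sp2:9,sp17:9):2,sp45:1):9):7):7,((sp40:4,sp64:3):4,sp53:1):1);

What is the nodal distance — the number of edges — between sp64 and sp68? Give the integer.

The MRCA of sp64 and sp68 is the root of the tree.
From sp64 up to that node: 3 branches. From sp68 up to the same node: 5 branches. Total: 3 + 5 = 8.

8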